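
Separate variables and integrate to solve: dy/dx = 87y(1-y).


Separate: dy/[y(1-y)] = 87 dx.
Partial fractions: 1/[y(1-y)] = 1/y + 1/(1-y).
Integrate: ln|y/(1-y)| = 87x + C₀.
Solve for y: y = 1/(1 + Ce^(-87x)).


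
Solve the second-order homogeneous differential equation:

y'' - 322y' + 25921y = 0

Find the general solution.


Characteristic equation: r² - 322r + 25921 = 0, i.e. (r - 161)² = 0.
Repeated root r = 161; include an x factor for the second linearly independent solution.
General solution: y = (C₁ + C₂x)e^(161x).


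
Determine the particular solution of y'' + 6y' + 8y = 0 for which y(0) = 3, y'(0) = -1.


Characteristic roots of r² + 6r + 8 = 0 are -2, -4.
General solution y = c₁ e^(-2x) + c₂ e^(-4x).
Apply y(0) = 3: c₁ + c₂ = 3. Apply y'(0) = -1: -2 c₁ - 4 c₂ = -1.
Solve: c₁ = 11/2, c₂ = -5/2.
Particular solution: y = (11/2)e^(-2x) - (5/2)e^(-4x).


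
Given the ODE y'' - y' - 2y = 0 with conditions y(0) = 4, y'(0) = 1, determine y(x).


Characteristic roots of r² - r - 2 = 0 are -1, 2.
General solution y = c₁ e^(-x) + c₂ e^(2x).
Apply y(0) = 4: c₁ + c₂ = 4. Apply y'(0) = 1: -1 c₁ + 2 c₂ = 1.
Solve: c₁ = 7/3, c₂ = 5/3.
Particular solution: y = (7/3)e^(-x) + (5/3)e^(2x).


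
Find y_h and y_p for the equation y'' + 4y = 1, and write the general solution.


Homogeneous part: r² + 4 = 0 ⇒ r = ±2i, so y_h = C₁cos(2x) + C₂sin(2x).
Try constant y_p = A; plug in: 4A = 1 ⇒ A = 1/4.
General solution: y = C₁cos(2x) + C₂sin(2x) + 1/4.


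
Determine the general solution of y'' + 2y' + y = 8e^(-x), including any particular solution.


Characteristic polynomial (r + 1)² = 0; repeated root r = -1.
y_h = (C₁ + C₂x)e^(-x). Forcing matches the repeated root (resonance), so try y_p = Ax² e^(-x).
Substitute and solve for A: 2A = 8, so A = 4.
General solution: y = (C₁ + C₂x + 4x²)e^(-x).


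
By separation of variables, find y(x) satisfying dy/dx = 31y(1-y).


Separate: dy/[y(1-y)] = 31 dx.
Partial fractions: 1/[y(1-y)] = 1/y + 1/(1-y).
Integrate: ln|y/(1-y)| = 31x + C₀.
Solve for y: y = 1/(1 + Ce^(-31x)).


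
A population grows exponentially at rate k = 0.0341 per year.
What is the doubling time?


Exponential growth: P(t) = P₀ e^(0.0341t). Set P(t)/P₀ = 2: e^(0.0341t) = 2.
Solve: t = ln(2)/0.0341 ≈ 20.33 years.


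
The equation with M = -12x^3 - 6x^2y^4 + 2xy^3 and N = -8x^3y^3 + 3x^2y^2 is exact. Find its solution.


Check exactness: ∂M/∂y = -24x^2y^3 + 6xy^2 and ∂N/∂x = -24x^2y^3 + 6xy^2; equal, so the equation is exact.
Integrate M with respect to x (treating y as constant): ∫M dx = -3x^4 - 2x^3y^4 + x^2y^3 + h(y).
Differentiate w.r.t. y and set equal to N: all terms match, so h'(y) = 0 and h is a constant absorbed into C.
General solution: -3x^4 - 2x^3y^4 + x^2y^3 = C.


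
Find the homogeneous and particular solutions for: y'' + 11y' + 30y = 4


Characteristic roots of r² + 11r + 30 = 0 are -5, -6.
y_h = C₁e^(-5x) + C₂e^(-6x).
Constant forcing; try y_p = A. Then 30A = 4 ⇒ A = 2/15.
General solution: y = C₁e^(-5x) + C₂e^(-6x) + 2/15.


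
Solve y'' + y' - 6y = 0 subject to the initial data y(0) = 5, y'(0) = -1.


Characteristic roots of r² + r - 6 = 0 are 2, -3.
General solution y = c₁ e^(2x) + c₂ e^(-3x).
Apply y(0) = 5: c₁ + c₂ = 5. Apply y'(0) = -1: 2 c₁ - 3 c₂ = -1.
Solve: c₁ = 14/5, c₂ = 11/5.
Particular solution: y = (14/5)e^(2x) + (11/5)e^(-3x).


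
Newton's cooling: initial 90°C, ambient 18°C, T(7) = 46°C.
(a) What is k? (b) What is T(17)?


Newton's law: T(t) = T_a + (T₀ - T_a)e^(-kt).
(a) Use T(7) = 46: (46 - 18)/(90 - 18) = e^(-k·7), so k = -ln(0.389)/7 ≈ 0.1349.
(b) Apply k to t = 17: T(17) = 18 + (72)e^(-2.294) ≈ 25.3°C.


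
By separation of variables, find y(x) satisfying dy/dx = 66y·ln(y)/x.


Separate: dy/[y ln(y)] = 66 dx/x.
Substitute u = ln(y): du/u = 66 dx/x.
Integrate: ln|ln(y)| = 66ln|x| + C₀, hence ln(y) = C·x^66.


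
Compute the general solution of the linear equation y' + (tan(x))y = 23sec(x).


P(x) = tan(x) ⇒ μ = e^(∫tan(x)dx) = sec(x).
(sec(x) y)' = 23sec²(x) ⇒ sec(x) y = 23tan(x) + C.
Multiply by cos(x): y = 23sin(x) + C·cos(x).


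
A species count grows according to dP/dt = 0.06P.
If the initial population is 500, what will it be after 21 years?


The ODE dP/dt = 0.06P has solution P(t) = P(0)e^(0.06t).
Substitute P(0) = 500 and t = 21: P(21) = 500 e^(1.26) ≈ 1763.


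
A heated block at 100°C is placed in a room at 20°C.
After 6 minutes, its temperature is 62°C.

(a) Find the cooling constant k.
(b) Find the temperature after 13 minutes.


Newton's law: T(t) = T_a + (T₀ - T_a)e^(-kt).
(a) Use T(6) = 62: (62 - 20)/(100 - 20) = e^(-k·6), so k = -ln(0.525)/6 ≈ 0.1074.
(b) Apply k to t = 13: T(13) = 20 + (80)e^(-1.396) ≈ 39.8°C.


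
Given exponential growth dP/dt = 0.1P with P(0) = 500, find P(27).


The ODE dP/dt = 0.1P has solution P(t) = P(0)e^(0.1t).
Substitute P(0) = 500 and t = 27: P(27) = 500 e^(2.70) ≈ 7440.


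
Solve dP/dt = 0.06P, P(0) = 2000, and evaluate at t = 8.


The ODE dP/dt = 0.06P has solution P(t) = P(0)e^(0.06t).
Substitute P(0) = 2000 and t = 8: P(8) = 2000 e^(0.48) ≈ 3232.


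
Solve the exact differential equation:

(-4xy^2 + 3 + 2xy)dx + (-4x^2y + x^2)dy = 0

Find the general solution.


Check exactness: ∂M/∂y = -8xy + 2x and ∂N/∂x = -8xy + 2x; equal, so the equation is exact.
Integrate M with respect to x (treating y as constant): ∫M dx = -2x^2y^2 + 3x + x^2y + h(y).
Differentiate w.r.t. y and set equal to N: all terms match, so h'(y) = 0 and h is a constant absorbed into C.
General solution: -2x^2y^2 + 3x + x^2y = C.


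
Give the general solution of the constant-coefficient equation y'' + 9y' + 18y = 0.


Characteristic equation: r² + 9r + 18 = 0.
Factor: (r + 3)(r + 6) = 0 ⇒ r = -3, -6 (distinct real).
General solution: y = C₁e^(-3x) + C₂e^(-6x).


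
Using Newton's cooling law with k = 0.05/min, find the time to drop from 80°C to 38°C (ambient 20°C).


From T(t) = T_a + (T₀ - T_a)e^(-kt), set T(t) = 38:
(38 - 20) / (80 - 20) = e^(-0.05t), so t = -ln(0.300)/0.05 ≈ 24.1 minutes.


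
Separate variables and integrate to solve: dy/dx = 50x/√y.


Separate: √y dy = 50x dx.
Integrate: (2/3)y^(3/2) = 25x² + C.


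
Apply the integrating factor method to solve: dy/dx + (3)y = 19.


P(x) = 3, Q(x) = 19; integrating factor μ = e^(3x).
(μ y)' = 19e^(3x) ⇒ μ y = (19/3)e^(3x) + C.
Divide by μ: y = 19/3 + Ce^(-3x).


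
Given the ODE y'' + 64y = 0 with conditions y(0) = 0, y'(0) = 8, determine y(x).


Characteristic roots of r² + 64 = 0 are ±8i, so y = C₁cos(8x) + C₂sin(8x).
Apply y(0) = 0: C₁ = 0. Differentiate and apply y'(0) = 8: 8·C₂ = 8, so C₂ = 1.
Particular solution: y = sin(8x).


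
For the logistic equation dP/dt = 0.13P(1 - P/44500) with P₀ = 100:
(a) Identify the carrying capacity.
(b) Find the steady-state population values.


Logistic ODE dP/dt = 0.13P(1 - P/44500) has equilibria where dP/dt = 0, i.e. P = 0 or P = 44500.
The coefficient (1 - P/K) = 0 when P = K, identifying K = 44500 as the carrying capacity.
(a) K = 44500; (b) equilibria P = 0 and P = 44500.


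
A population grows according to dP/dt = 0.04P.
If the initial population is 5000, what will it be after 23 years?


The ODE dP/dt = 0.04P has solution P(t) = P(0)e^(0.04t).
Substitute P(0) = 5000 and t = 23: P(23) = 5000 e^(0.92) ≈ 12546.


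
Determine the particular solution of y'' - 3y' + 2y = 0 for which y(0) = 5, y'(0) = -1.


Characteristic roots of r² - 3r + 2 = 0 are 1, 2.
General solution y = c₁ e^(x) + c₂ e^(2x).
Apply y(0) = 5: c₁ + c₂ = 5. Apply y'(0) = -1: 1 c₁ + 2 c₂ = -1.
Solve: c₁ = 11, c₂ = -6.
Particular solution: y = 11e^(x) - 6e^(2x).


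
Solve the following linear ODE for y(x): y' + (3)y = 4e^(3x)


P(x) = 3 ⇒ μ = e^(3x).
(μ y)' = 4e^(6x) ⇒ μ y = (4/6)e^(6x) + C.
Divide by μ: y = (2/3)e^(3x) + Ce^(-3x).


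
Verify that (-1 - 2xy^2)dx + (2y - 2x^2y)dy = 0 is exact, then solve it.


Check exactness: ∂M/∂y = -4xy and ∂N/∂x = -4xy; equal, so the equation is exact.
Integrate M with respect to x (treating y as constant): ∫M dx = -x - x^2y^2 + h(y).
Differentiate w.r.t. y and set equal to N: the x-dependent terms already match, leaving h'(y) = 2y. Integrate: h(y) = y^2.
So F(x,y) = y^2 - x - x^2y^2.
General solution: y^2 - x - x^2y^2 = C.


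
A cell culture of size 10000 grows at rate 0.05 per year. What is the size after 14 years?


The ODE dP/dt = 0.05P has solution P(t) = P(0)e^(0.05t).
Substitute P(0) = 10000 and t = 14: P(14) = 10000 e^(0.70) ≈ 20138.


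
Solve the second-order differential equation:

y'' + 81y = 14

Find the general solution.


Homogeneous part: r² + 81 = 0 ⇒ r = ±9i, so y_h = C₁cos(9x) + C₂sin(9x).
Try constant y_p = A; plug in: 81A = 14 ⇒ A = 14/81.
General solution: y = C₁cos(9x) + C₂sin(9x) + 14/81.


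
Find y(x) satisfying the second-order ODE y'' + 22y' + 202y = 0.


Characteristic equation: r² + 22r + 202 = 0.
Discriminant is negative; roots r = -11 ± 9i (complex conjugate pair).
General solution uses e^(α x)(C₁ cos(β x) + C₂ sin(β x)): y = e^(-11x)(C₁cos(9x) + C₂sin(9x)).


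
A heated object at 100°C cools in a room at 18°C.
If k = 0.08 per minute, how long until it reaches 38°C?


From T(t) = T_a + (T₀ - T_a)e^(-kt), set T(t) = 38:
(38 - 18) / (100 - 18) = e^(-0.08t), so t = -ln(0.244)/0.08 ≈ 17.6 minutes.


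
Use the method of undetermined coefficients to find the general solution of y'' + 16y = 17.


Homogeneous part: r² + 16 = 0 ⇒ r = ±4i, so y_h = C₁cos(4x) + C₂sin(4x).
Try constant y_p = A; plug in: 16A = 17 ⇒ A = 17/16.
General solution: y = C₁cos(4x) + C₂sin(4x) + 17/16.


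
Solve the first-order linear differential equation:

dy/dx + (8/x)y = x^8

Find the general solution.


P(x) = 8/x ⇒ μ = x^8.
(x^8 y)' = x^8·x^8 = x^16.
Integrate: x^8 y = x^17/(17) + C.
Solve for y: y = (1/17)x^9 + C/x^8.


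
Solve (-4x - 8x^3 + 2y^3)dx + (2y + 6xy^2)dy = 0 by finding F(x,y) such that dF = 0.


Check exactness: ∂M/∂y = 6y^2 and ∂N/∂x = 6y^2; equal, so the equation is exact.
Integrate M with respect to x (treating y as constant): ∫M dx = -2x^2 - 2x^4 + 2xy^3 + h(y).
Differentiate w.r.t. y and set equal to N: the x-dependent terms already match, leaving h'(y) = 2y. Integrate: h(y) = y^2.
So F(x,y) = -2x^2 + y^2 - 2x^4 + 2xy^3.
General solution: -2x^2 + y^2 - 2x^4 + 2xy^3 = C.


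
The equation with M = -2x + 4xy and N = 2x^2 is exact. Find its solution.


Check exactness: ∂M/∂y = 4x and ∂N/∂x = 4x; equal, so the equation is exact.
Integrate M with respect to x (treating y as constant): ∫M dx = -x^2 + 2x^2y + h(y).
Differentiate w.r.t. y and set equal to N: all terms match, so h'(y) = 0 and h is a constant absorbed into C.
General solution: -x^2 + 2x^2y = C.


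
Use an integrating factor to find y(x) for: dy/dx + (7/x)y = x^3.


P(x) = 7/x ⇒ μ = x^7.
(x^7 y)' = x^10 ⇒ x^7 y = x^11/(11) + C.
Solve for y: y = (1/11)x^4 + C/x^7.


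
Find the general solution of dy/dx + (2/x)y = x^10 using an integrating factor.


P(x) = 2/x ⇒ μ = x^2.
(x^2 y)' = x^2·x^10 = x^12.
Integrate: x^2 y = x^13/(13) + C.
Solve for y: y = (1/13)x^11 + C/x^2.


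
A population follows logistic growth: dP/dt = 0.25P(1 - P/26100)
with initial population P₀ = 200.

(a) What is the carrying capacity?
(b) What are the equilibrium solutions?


Logistic ODE dP/dt = 0.25P(1 - P/26100) has equilibria where dP/dt = 0, i.e. P = 0 or P = 26100.
The coefficient (1 - P/K) = 0 when P = K, identifying K = 26100 as the carrying capacity.
(a) K = 26100; (b) equilibria P = 0 and P = 26100.


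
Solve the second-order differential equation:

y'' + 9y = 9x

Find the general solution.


Homogeneous: r² + 9 = 0 ⇒ r = ±3i, y_h = C₁cos(3x) + C₂sin(3x).
Polynomial forcing; try y_p = Ax + B. Then y_p'' + 9 y_p = 9(Ax + B) = 9x, so B = 0 and A = 1.
General solution: y = C₁cos(3x) + C₂sin(3x) + x.


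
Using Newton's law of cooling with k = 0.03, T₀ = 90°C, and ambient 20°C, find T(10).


Newton's law: dT/dt = -k(T - T_a) has solution T(t) = T_a + (T₀ - T_a)e^(-kt).
Plug in T_a = 20, T₀ = 90, k = 0.03, t = 10: T(10) = 20 + (70)e^(-0.30) ≈ 71.9°C.


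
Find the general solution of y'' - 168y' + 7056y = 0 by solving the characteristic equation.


Characteristic equation: r² - 168r + 7056 = 0, i.e. (r - 84)² = 0.
Repeated root r = 84; include an x factor for the second linearly independent solution.
General solution: y = (C₁ + C₂x)e^(84x).


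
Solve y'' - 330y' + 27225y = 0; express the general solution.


Characteristic equation: r² - 330r + 27225 = 0, i.e. (r - 165)² = 0.
Repeated root r = 165; include an x factor for the second linearly independent solution.
General solution: y = (C₁ + C₂x)e^(165x).


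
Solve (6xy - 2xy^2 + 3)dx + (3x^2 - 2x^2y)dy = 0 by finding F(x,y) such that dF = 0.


Check exactness: ∂M/∂y = 6x - 4xy and ∂N/∂x = 6x - 4xy; equal, so the equation is exact.
Integrate M with respect to x (treating y as constant): ∫M dx = 3x^2y - x^2y^2 + 3x + h(y).
Differentiate w.r.t. y and set equal to N: all terms match, so h'(y) = 0 and h is a constant absorbed into C.
General solution: 3x^2y - x^2y^2 + 3x = C.


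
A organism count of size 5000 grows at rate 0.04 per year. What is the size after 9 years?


The ODE dP/dt = 0.04P has solution P(t) = P(0)e^(0.04t).
Substitute P(0) = 5000 and t = 9: P(9) = 5000 e^(0.36) ≈ 7167.


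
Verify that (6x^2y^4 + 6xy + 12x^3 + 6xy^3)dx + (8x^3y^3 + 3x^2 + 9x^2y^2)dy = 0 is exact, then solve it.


Check exactness: ∂M/∂y = 24x^2y^3 + 6x + 18xy^2 and ∂N/∂x = 24x^2y^3 + 6x + 18xy^2; equal, so the equation is exact.
Integrate M with respect to x (treating y as constant): ∫M dx = 2x^3y^4 + 3x^2y + 3x^4 + 3x^2y^3 + h(y).
Differentiate w.r.t. y and set equal to N: all terms match, so h'(y) = 0 and h is a constant absorbed into C.
General solution: 2x^3y^4 + 3x^2y + 3x^4 + 3x^2y^3 = C.


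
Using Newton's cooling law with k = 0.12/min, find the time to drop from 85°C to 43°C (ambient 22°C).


From T(t) = T_a + (T₀ - T_a)e^(-kt), set T(t) = 43:
(43 - 22) / (85 - 22) = e^(-0.12t), so t = -ln(0.333)/0.12 ≈ 9.2 minutes.


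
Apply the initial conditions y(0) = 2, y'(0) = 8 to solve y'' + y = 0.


Characteristic roots of r² + 1 = 0 are ±1i, so y = C₁cos(x) + C₂sin(x).
Apply y(0) = 2: C₁ = 2. Differentiate and apply y'(0) = 8: 1·C₂ = 8, so C₂ = 8.
Particular solution: y = 2cos(x) + 8sin(x).


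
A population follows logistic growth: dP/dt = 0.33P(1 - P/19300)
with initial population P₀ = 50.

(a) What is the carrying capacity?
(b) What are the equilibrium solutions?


Logistic ODE dP/dt = 0.33P(1 - P/19300) has equilibria where dP/dt = 0, i.e. P = 0 or P = 19300.
The coefficient (1 - P/K) = 0 when P = K, identifying K = 19300 as the carrying capacity.
(a) K = 19300; (b) equilibria P = 0 and P = 19300.


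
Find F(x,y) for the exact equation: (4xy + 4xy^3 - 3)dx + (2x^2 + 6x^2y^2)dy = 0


Check exactness: ∂M/∂y = 4x + 12xy^2 and ∂N/∂x = 4x + 12xy^2; equal, so the equation is exact.
Integrate M with respect to x (treating y as constant): ∫M dx = 2x^2y + 2x^2y^3 - 3x + h(y).
Differentiate w.r.t. y and set equal to N: all terms match, so h'(y) = 0 and h is a constant absorbed into C.
General solution: 2x^2y + 2x^2y^3 - 3x = C.


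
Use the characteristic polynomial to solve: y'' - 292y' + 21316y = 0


Characteristic equation: r² - 292r + 21316 = 0, i.e. (r - 146)² = 0.
Repeated root r = 146; include an x factor for the second linearly independent solution.
General solution: y = (C₁ + C₂x)e^(146x).


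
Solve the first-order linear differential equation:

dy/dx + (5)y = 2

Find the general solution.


P(x) = 5, Q(x) = 2; integrating factor μ = e^(5x).
(μ y)' = 2e^(5x) ⇒ μ y = (2/5)e^(5x) + C.
Divide by μ: y = 2/5 + Ce^(-5x).


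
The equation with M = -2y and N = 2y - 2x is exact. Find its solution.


Check exactness: ∂M/∂y = -2 and ∂N/∂x = -2; equal, so the equation is exact.
Integrate M with respect to x (treating y as constant): ∫M dx = -2xy + h(y).
Differentiate w.r.t. y and set equal to N: the x-dependent terms already match, leaving h'(y) = 2y. Integrate: h(y) = y^2.
So F(x,y) = y^2 - 2xy.
General solution: y^2 - 2xy = C.


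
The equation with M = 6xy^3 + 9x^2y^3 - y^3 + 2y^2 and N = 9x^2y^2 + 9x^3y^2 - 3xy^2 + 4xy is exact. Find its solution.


Check exactness: ∂M/∂y = 18xy^2 + 27x^2y^2 - 3y^2 + 4y and ∂N/∂x = 18xy^2 + 27x^2y^2 - 3y^2 + 4y; equal, so the equation is exact.
Integrate M with respect to x (treating y as constant): ∫M dx = 3x^2y^3 + 3x^3y^3 - xy^3 + 2xy^2 + h(y).
Differentiate w.r.t. y and set equal to N: all terms match, so h'(y) = 0 and h is a constant absorbed into C.
General solution: 3x^2y^3 + 3x^3y^3 - xy^3 + 2xy^2 = C.


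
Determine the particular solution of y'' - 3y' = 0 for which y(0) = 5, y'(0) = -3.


Characteristic roots of r² - 3r = 0 are 3, 0.
General solution y = c₁ e^(3x) + c₂.
Apply y(0) = 5: c₁ + c₂ = 5. Apply y'(0) = -3: 3 c₁ + 0 c₂ = -3.
Solve: c₁ = -1, c₂ = 6.
Particular solution: y = -e^(3x) + 6.


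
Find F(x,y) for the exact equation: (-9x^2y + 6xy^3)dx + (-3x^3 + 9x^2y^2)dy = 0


Check exactness: ∂M/∂y = -9x^2 + 18xy^2 and ∂N/∂x = -9x^2 + 18xy^2; equal, so the equation is exact.
Integrate M with respect to x (treating y as constant): ∫M dx = -3x^3y + 3x^2y^3 + h(y).
Differentiate w.r.t. y and set equal to N: all terms match, so h'(y) = 0 and h is a constant absorbed into C.
General solution: -3x^3y + 3x^2y^3 = C.


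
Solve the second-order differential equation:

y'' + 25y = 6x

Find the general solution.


Homogeneous: r² + 25 = 0 ⇒ r = ±5i, y_h = C₁cos(5x) + C₂sin(5x).
Polynomial forcing; try y_p = Ax + B. Then y_p'' + 25 y_p = 25(Ax + B) = 6x, so B = 0 and A = 6/25.
General solution: y = C₁cos(5x) + C₂sin(5x) + (6/25)x.


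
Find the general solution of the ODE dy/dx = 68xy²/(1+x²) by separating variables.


Separate: dy/y² = 68x/(1+x²) dx.
Integrate LHS: ∫ dy/y² = -1/y.
Integrate RHS via u = 1+x²: 34ln(1+x²) + C.
Result: -1/y = 34ln(1+x²) + C.


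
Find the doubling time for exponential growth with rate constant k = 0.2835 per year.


Exponential growth: P(t) = P₀ e^(0.2835t). Set P(t)/P₀ = 2: e^(0.2835t) = 2.
Solve: t = ln(2)/0.2835 ≈ 2.44 years.


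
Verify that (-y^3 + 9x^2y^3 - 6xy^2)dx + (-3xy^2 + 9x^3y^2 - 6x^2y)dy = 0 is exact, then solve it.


Check exactness: ∂M/∂y = -3y^2 + 27x^2y^2 - 12xy and ∂N/∂x = -3y^2 + 27x^2y^2 - 12xy; equal, so the equation is exact.
Integrate M with respect to x (treating y as constant): ∫M dx = -xy^3 + 3x^3y^3 - 3x^2y^2 + h(y).
Differentiate w.r.t. y and set equal to N: all terms match, so h'(y) = 0 and h is a constant absorbed into C.
General solution: -xy^3 + 3x^3y^3 - 3x^2y^2 = C.


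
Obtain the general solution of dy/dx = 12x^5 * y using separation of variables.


Separate variables: dy/y = 12x^5 dx.
Integrate: ln|y| = 2x^6 + C₀.
Exponentiate: y = Ce^(2x^6).


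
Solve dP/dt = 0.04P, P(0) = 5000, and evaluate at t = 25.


The ODE dP/dt = 0.04P has solution P(t) = P(0)e^(0.04t).
Substitute P(0) = 5000 and t = 25: P(25) = 5000 e^(1.00) ≈ 13591.


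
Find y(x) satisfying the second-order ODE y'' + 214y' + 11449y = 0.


Characteristic equation: r² + 214r + 11449 = 0, i.e. (r + 107)² = 0.
Repeated root r = -107; include an x factor for the second linearly independent solution.
General solution: y = (C₁ + C₂x)e^(-107x).


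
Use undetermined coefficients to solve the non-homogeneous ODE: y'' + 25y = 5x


Homogeneous: r² + 25 = 0 ⇒ r = ±5i, y_h = C₁cos(5x) + C₂sin(5x).
Polynomial forcing; try y_p = Ax + B. Then y_p'' + 25 y_p = 25(Ax + B) = 5x, so B = 0 and A = 1/5.
General solution: y = C₁cos(5x) + C₂sin(5x) + (1/5)x.


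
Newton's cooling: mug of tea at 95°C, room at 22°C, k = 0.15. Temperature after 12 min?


Newton's law: dT/dt = -k(T - T_a) has solution T(t) = T_a + (T₀ - T_a)e^(-kt).
Plug in T_a = 22, T₀ = 95, k = 0.15, t = 12: T(12) = 22 + (73)e^(-1.80) ≈ 34.1°C.


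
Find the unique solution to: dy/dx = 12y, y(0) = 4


General solution of y' = 12y is y = Ce^(12x).
Apply y(0) = 4: C = 4.
Particular solution: y = 4e^(12x).


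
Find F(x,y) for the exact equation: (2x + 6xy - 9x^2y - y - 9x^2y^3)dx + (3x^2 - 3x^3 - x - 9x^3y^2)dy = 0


Check exactness: ∂M/∂y = 6x - 9x^2 - 1 - 27x^2y^2 and ∂N/∂x = 6x - 9x^2 - 1 - 27x^2y^2; equal, so the equation is exact.
Integrate M with respect to x (treating y as constant): ∫M dx = x^2 + 3x^2y - 3x^3y - xy - 3x^3y^3 + h(y).
Differentiate w.r.t. y and set equal to N: all terms match, so h'(y) = 0 and h is a constant absorbed into C.
General solution: x^2 + 3x^2y - 3x^3y - xy - 3x^3y^3 = C.


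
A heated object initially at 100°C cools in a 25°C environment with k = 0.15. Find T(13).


Newton's law: dT/dt = -k(T - T_a) has solution T(t) = T_a + (T₀ - T_a)e^(-kt).
Plug in T_a = 25, T₀ = 100, k = 0.15, t = 13: T(13) = 25 + (75)e^(-1.95) ≈ 35.7°C.


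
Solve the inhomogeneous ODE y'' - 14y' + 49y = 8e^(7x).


Characteristic polynomial (r - 7)² = 0; repeated root r = 7.
y_h = (C₁ + C₂x)e^(7x). Forcing matches the repeated root (resonance), so try y_p = Ax² e^(7x).
Substitute and solve for A: 2A = 8, so A = 4.
General solution: y = (C₁ + C₂x + 4x²)e^(7x).


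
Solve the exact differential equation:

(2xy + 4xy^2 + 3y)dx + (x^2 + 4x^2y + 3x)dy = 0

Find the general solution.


Check exactness: ∂M/∂y = 2x + 8xy + 3 and ∂N/∂x = 2x + 8xy + 3; equal, so the equation is exact.
Integrate M with respect to x (treating y as constant): ∫M dx = x^2y + 2x^2y^2 + 3xy + h(y).
Differentiate w.r.t. y and set equal to N: all terms match, so h'(y) = 0 and h is a constant absorbed into C.
General solution: x^2y + 2x^2y^2 + 3xy = C.


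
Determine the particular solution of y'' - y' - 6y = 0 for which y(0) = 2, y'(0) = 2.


Characteristic roots of r² - r - 6 = 0 are 3, -2.
General solution y = c₁ e^(3x) + c₂ e^(-2x).
Apply y(0) = 2: c₁ + c₂ = 2. Apply y'(0) = 2: 3 c₁ - 2 c₂ = 2.
Solve: c₁ = 6/5, c₂ = 4/5.
Particular solution: y = (6/5)e^(3x) + (4/5)e^(-2x).


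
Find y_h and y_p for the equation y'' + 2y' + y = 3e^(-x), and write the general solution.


Characteristic polynomial (r + 1)² = 0; repeated root r = -1.
y_h = (C₁ + C₂x)e^(-x). Forcing matches the repeated root (resonance), so try y_p = Ax² e^(-x).
Substitute and solve for A: 2A = 3, so A = 3/2.
General solution: y = (C₁ + C₂x + (3/2)x²)e^(-x).


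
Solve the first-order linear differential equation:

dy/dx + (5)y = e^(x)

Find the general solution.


P(x) = 5 ⇒ μ = e^(5x).
(μ y)' = e^(6x) ⇒ μ y = e^(6x)/6 + C.
Divide by μ: y = (1/6)e^(x) + Ce^(-5x).


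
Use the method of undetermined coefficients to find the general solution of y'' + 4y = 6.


Homogeneous part: r² + 4 = 0 ⇒ r = ±2i, so y_h = C₁cos(2x) + C₂sin(2x).
Try constant y_p = A; plug in: 4A = 6 ⇒ A = 3/2.
General solution: y = C₁cos(2x) + C₂sin(2x) + 3/2.


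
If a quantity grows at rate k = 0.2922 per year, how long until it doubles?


Exponential growth: P(t) = P₀ e^(0.2922t). Set P(t)/P₀ = 2: e^(0.2922t) = 2.
Solve: t = ln(2)/0.2922 ≈ 2.37 years.


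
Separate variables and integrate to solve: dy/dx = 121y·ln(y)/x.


Separate: dy/[y ln(y)] = 121 dx/x.
Substitute u = ln(y): du/u = 121 dx/x.
Integrate: ln|ln(y)| = 121ln|x| + C₀, hence ln(y) = C·x^121.


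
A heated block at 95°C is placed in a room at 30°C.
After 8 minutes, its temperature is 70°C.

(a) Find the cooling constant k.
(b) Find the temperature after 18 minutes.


Newton's law: T(t) = T_a + (T₀ - T_a)e^(-kt).
(a) Use T(8) = 70: (70 - 30)/(95 - 30) = e^(-k·8), so k = -ln(0.615)/8 ≈ 0.0607.
(b) Apply k to t = 18: T(18) = 30 + (65)e^(-1.092) ≈ 51.8°C.


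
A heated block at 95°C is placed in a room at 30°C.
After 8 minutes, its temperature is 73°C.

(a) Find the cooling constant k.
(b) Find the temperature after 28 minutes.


Newton's law: T(t) = T_a + (T₀ - T_a)e^(-kt).
(a) Use T(8) = 73: (73 - 30)/(95 - 30) = e^(-k·8), so k = -ln(0.662)/8 ≈ 0.0516.
(b) Apply k to t = 28: T(28) = 30 + (65)e^(-1.446) ≈ 45.3°C.


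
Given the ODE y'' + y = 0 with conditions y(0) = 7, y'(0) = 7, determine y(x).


Characteristic roots of r² + 1 = 0 are ±1i, so y = C₁cos(x) + C₂sin(x).
Apply y(0) = 7: C₁ = 7. Differentiate and apply y'(0) = 7: 1·C₂ = 7, so C₂ = 7.
Particular solution: y = 7cos(x) + 7sin(x).


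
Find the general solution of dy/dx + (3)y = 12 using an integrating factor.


P(x) = 3, Q(x) = 12; integrating factor μ = e^(3x).
(μ y)' = 12e^(3x) ⇒ μ y = 4e^(3x) + C.
Divide by μ: y = 4 + Ce^(-3x).


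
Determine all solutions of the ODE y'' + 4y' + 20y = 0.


Characteristic equation: r² + 4r + 20 = 0.
Discriminant is negative; roots r = -2 ± 4i (complex conjugate pair).
General solution uses e^(α x)(C₁ cos(β x) + C₂ sin(β x)): y = e^(-2x)(C₁cos(4x) + C₂sin(4x)).


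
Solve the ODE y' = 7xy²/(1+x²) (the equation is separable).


Separate: dy/y² = 7x/(1+x²) dx.
Integrate LHS: ∫ dy/y² = -1/y.
Integrate RHS via u = 1+x²: (7/2)ln(1+x²) + C.
Result: -1/y = (7/2)ln(1+x²) + C.


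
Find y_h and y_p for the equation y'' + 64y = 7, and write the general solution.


Homogeneous part: r² + 64 = 0 ⇒ r = ±8i, so y_h = C₁cos(8x) + C₂sin(8x).
Try constant y_p = A; plug in: 64A = 7 ⇒ A = 7/64.
General solution: y = C₁cos(8x) + C₂sin(8x) + 7/64.


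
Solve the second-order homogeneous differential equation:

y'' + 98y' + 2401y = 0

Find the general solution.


Characteristic equation: r² + 98r + 2401 = 0, i.e. (r + 49)² = 0.
Repeated root r = -49; include an x factor for the second linearly independent solution.
General solution: y = (C₁ + C₂x)e^(-49x).


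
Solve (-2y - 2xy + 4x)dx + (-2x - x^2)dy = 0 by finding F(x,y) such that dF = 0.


Check exactness: ∂M/∂y = -2 - 2x and ∂N/∂x = -2 - 2x; equal, so the equation is exact.
Integrate M with respect to x (treating y as constant): ∫M dx = -2xy - x^2y + 2x^2 + h(y).
Differentiate w.r.t. y and set equal to N: all terms match, so h'(y) = 0 and h is a constant absorbed into C.
General solution: -2xy - x^2y + 2x^2 = C.


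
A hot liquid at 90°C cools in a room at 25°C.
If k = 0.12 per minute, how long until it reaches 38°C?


From T(t) = T_a + (T₀ - T_a)e^(-kt), set T(t) = 38:
(38 - 25) / (90 - 25) = e^(-0.12t), so t = -ln(0.200)/0.12 ≈ 13.4 minutes.


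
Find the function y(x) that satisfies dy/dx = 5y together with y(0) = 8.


General solution of y' = 5y is y = Ce^(5x).
Apply y(0) = 8: C = 8.
Particular solution: y = 8e^(5x).


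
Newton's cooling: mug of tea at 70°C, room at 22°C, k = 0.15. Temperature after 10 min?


Newton's law: dT/dt = -k(T - T_a) has solution T(t) = T_a + (T₀ - T_a)e^(-kt).
Plug in T_a = 22, T₀ = 70, k = 0.15, t = 10: T(10) = 22 + (48)e^(-1.50) ≈ 32.7°C.


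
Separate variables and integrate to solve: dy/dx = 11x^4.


Integrate both sides with respect to x: y = ∫ 11x^4 dx = (11/5)x^5 + C.


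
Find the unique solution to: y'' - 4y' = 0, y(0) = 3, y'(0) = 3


Characteristic roots of r² - 4r = 0 are 4, 0.
General solution y = c₁ e^(4x) + c₂.
Apply y(0) = 3: c₁ + c₂ = 3. Apply y'(0) = 3: 4 c₁ + 0 c₂ = 3.
Solve: c₁ = 3/4, c₂ = 9/4.
Particular solution: y = (3/4)e^(4x) + 9/4.


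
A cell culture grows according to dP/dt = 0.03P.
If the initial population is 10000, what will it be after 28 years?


The ODE dP/dt = 0.03P has solution P(t) = P(0)e^(0.03t).
Substitute P(0) = 10000 and t = 28: P(28) = 10000 e^(0.84) ≈ 23164.


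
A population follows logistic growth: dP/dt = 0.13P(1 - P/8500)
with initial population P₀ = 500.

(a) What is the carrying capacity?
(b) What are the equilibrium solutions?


Logistic ODE dP/dt = 0.13P(1 - P/8500) has equilibria where dP/dt = 0, i.e. P = 0 or P = 8500.
The coefficient (1 - P/K) = 0 when P = K, identifying K = 8500 as the carrying capacity.
(a) K = 8500; (b) equilibria P = 0 and P = 8500.


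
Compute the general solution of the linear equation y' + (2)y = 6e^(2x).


P(x) = 2 ⇒ μ = e^(2x).
(μ y)' = 6e^(4x) ⇒ μ y = (6/4)e^(4x) + C.
Divide by μ: y = (3/2)e^(2x) + Ce^(-2x).


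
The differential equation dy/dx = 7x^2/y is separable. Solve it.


Separate variables: y dy = 7x^2 dx.
Integrate both sides: y²/2 = (7/3)x^3 + C₀.
Multiply by 2: y² = (14/3)x^3 + C.


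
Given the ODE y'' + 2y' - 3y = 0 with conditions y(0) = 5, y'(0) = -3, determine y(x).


Characteristic roots of r² + 2r - 3 = 0 are -3, 1.
General solution y = c₁ e^(-3x) + c₂ e^(x).
Apply y(0) = 5: c₁ + c₂ = 5. Apply y'(0) = -3: -3 c₁ + 1 c₂ = -3.
Solve: c₁ = 2, c₂ = 3.
Particular solution: y = 2e^(-3x) + 3e^(x).


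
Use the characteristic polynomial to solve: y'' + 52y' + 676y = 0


Characteristic equation: r² + 52r + 676 = 0, i.e. (r + 26)² = 0.
Repeated root r = -26; include an x factor for the second linearly independent solution.
General solution: y = (C₁ + C₂x)e^(-26x).


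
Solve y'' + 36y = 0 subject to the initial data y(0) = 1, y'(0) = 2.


Characteristic roots of r² + 36 = 0 are ±6i, so y = C₁cos(6x) + C₂sin(6x).
Apply y(0) = 1: C₁ = 1. Differentiate and apply y'(0) = 2: 6·C₂ = 2, so C₂ = 1/3.
Particular solution: y = cos(6x) + (1/3)sin(6x).


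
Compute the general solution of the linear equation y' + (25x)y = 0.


P(x) = 25x ⇒ μ = e^((25/2)x²).
Q(x) = 0 so μ y is constant: y = Ce^(-(25/2)x²).


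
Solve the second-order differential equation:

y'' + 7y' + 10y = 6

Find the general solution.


Characteristic roots of r² + 7r + 10 = 0 are -5, -2.
y_h = C₁e^(-5x) + C₂e^(-2x).
Constant forcing; try y_p = A. Then 10A = 6 ⇒ A = 3/5.
General solution: y = C₁e^(-5x) + C₂e^(-2x) + 3/5.


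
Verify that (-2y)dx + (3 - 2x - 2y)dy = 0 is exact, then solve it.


Check exactness: ∂M/∂y = -2 and ∂N/∂x = -2; equal, so the equation is exact.
Integrate M with respect to x (treating y as constant): ∫M dx = -2xy + h(y).
Differentiate w.r.t. y and set equal to N: the x-dependent terms already match, leaving h'(y) = 3 - 2y. Integrate: h(y) = 3y - y^2.
So F(x,y) = 3y - 2xy - y^2.
General solution: 3y - 2xy - y^2 = C.


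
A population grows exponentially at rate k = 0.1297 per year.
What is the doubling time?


Exponential growth: P(t) = P₀ e^(0.1297t). Set P(t)/P₀ = 2: e^(0.1297t) = 2.
Solve: t = ln(2)/0.1297 ≈ 5.34 years.


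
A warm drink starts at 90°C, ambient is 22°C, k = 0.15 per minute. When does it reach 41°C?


From T(t) = T_a + (T₀ - T_a)e^(-kt), set T(t) = 41:
(41 - 22) / (90 - 22) = e^(-0.15t), so t = -ln(0.279)/0.15 ≈ 8.5 minutes.


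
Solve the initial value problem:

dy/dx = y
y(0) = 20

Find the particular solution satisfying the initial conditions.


General solution of y' = y is y = Ce^(x).
Apply y(0) = 20: C = 20.
Particular solution: y = 20e^(x).


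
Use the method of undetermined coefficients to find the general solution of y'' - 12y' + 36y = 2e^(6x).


Characteristic polynomial (r - 6)² = 0; repeated root r = 6.
y_h = (C₁ + C₂x)e^(6x). Forcing matches the repeated root (resonance), so try y_p = Ax² e^(6x).
Substitute and solve for A: 2A = 2, so A = 1.
General solution: y = (C₁ + C₂x + x²)e^(6x).


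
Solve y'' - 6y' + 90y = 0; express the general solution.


Characteristic equation: r² - 6r + 90 = 0.
Discriminant is negative; roots r = 3 ± 9i (complex conjugate pair).
General solution uses e^(α x)(C₁ cos(β x) + C₂ sin(β x)): y = e^(3x)(C₁cos(9x) + C₂sin(9x)).


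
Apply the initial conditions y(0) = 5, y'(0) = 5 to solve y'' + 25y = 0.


Characteristic roots of r² + 25 = 0 are ±5i, so y = C₁cos(5x) + C₂sin(5x).
Apply y(0) = 5: C₁ = 5. Differentiate and apply y'(0) = 5: 5·C₂ = 5, so C₂ = 1.
Particular solution: y = 5cos(5x) + sin(5x).


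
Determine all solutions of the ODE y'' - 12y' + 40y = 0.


Characteristic equation: r² - 12r + 40 = 0.
Discriminant is negative; roots r = 6 ± 2i (complex conjugate pair).
General solution uses e^(α x)(C₁ cos(β x) + C₂ sin(β x)): y = e^(6x)(C₁cos(2x) + C₂sin(2x)).


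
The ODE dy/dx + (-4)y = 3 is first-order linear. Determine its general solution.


P(x) = -4 ⇒ μ = e^(-4x).
(μ y)' = 3e^(-4x) ⇒ μ y = -(3/4)e^(-4x) + C.
Divide by μ: y = -3/4 + Ce^(4x).


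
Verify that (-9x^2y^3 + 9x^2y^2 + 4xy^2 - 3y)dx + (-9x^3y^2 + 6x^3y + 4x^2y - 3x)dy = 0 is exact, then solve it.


Check exactness: ∂M/∂y = -27x^2y^2 + 18x^2y + 8xy - 3 and ∂N/∂x = -27x^2y^2 + 18x^2y + 8xy - 3; equal, so the equation is exact.
Integrate M with respect to x (treating y as constant): ∫M dx = -3x^3y^3 + 3x^3y^2 + 2x^2y^2 - 3xy + h(y).
Differentiate w.r.t. y and set equal to N: all terms match, so h'(y) = 0 and h is a constant absorbed into C.
General solution: -3x^3y^3 + 3x^3y^2 + 2x^2y^2 - 3xy = C.


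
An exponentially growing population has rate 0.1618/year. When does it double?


Exponential growth: P(t) = P₀ e^(0.1618t). Set P(t)/P₀ = 2: e^(0.1618t) = 2.
Solve: t = ln(2)/0.1618 ≈ 4.28 years.


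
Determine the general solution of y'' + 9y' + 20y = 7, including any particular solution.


Characteristic roots of r² + 9r + 20 = 0 are -4, -5.
y_h = C₁e^(-4x) + C₂e^(-5x).
Constant forcing; try y_p = A. Then 20A = 7 ⇒ A = 7/20.
General solution: y = C₁e^(-4x) + C₂e^(-5x) + 7/20.


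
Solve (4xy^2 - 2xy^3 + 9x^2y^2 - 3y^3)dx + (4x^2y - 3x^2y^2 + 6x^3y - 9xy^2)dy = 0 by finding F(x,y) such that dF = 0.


Check exactness: ∂M/∂y = 8xy - 6xy^2 + 18x^2y - 9y^2 and ∂N/∂x = 8xy - 6xy^2 + 18x^2y - 9y^2; equal, so the equation is exact.
Integrate M with respect to x (treating y as constant): ∫M dx = 2x^2y^2 - x^2y^3 + 3x^3y^2 - 3xy^3 + h(y).
Differentiate w.r.t. y and set equal to N: all terms match, so h'(y) = 0 and h is a constant absorbed into C.
General solution: 2x^2y^2 - x^2y^3 + 3x^3y^2 - 3xy^3 = C.


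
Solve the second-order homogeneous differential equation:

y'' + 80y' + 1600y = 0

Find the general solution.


Characteristic equation: r² + 80r + 1600 = 0, i.e. (r + 40)² = 0.
Repeated root r = -40; include an x factor for the second linearly independent solution.
General solution: y = (C₁ + C₂x)e^(-40x).


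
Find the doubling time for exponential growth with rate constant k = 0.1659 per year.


Exponential growth: P(t) = P₀ e^(0.1659t). Set P(t)/P₀ = 2: e^(0.1659t) = 2.
Solve: t = ln(2)/0.1659 ≈ 4.18 years.


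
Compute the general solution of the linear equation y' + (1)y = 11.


P(x) = 1, Q(x) = 11; integrating factor μ = e^(x).
(μ y)' = 11e^(x) ⇒ μ y = 11e^(x) + C.
Divide by μ: y = 11 + Ce^(-x).


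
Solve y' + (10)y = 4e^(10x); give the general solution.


P(x) = 10 ⇒ μ = e^(10x).
(μ y)' = 4e^(20x) ⇒ μ y = (4/20)e^(20x) + C.
Divide by μ: y = (1/5)e^(10x) + Ce^(-10x).


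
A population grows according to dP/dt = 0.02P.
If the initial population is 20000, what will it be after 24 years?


The ODE dP/dt = 0.02P has solution P(t) = P(0)e^(0.02t).
Substitute P(0) = 20000 and t = 24: P(24) = 20000 e^(0.48) ≈ 32321.


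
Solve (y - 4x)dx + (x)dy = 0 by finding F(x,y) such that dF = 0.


Check exactness: ∂M/∂y = 1 and ∂N/∂x = 1; equal, so the equation is exact.
Integrate M with respect to x (treating y as constant): ∫M dx = xy - 2x^2 + h(y).
Differentiate w.r.t. y and set equal to N: all terms match, so h'(y) = 0 and h is a constant absorbed into C.
General solution: xy - 2x^2 = C.


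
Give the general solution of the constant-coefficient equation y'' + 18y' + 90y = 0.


Characteristic equation: r² + 18r + 90 = 0.
Discriminant is negative; roots r = -9 ± 3i (complex conjugate pair).
General solution uses e^(α x)(C₁ cos(β x) + C₂ sin(β x)): y = e^(-9x)(C₁cos(3x) + C₂sin(3x)).


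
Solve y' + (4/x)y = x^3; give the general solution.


P(x) = 4/x ⇒ μ = x^4.
(x^4 y)' = x^7 ⇒ x^4 y = x^8/(8) + C.
Solve for y: y = (1/8)x^4 + C/x^4.


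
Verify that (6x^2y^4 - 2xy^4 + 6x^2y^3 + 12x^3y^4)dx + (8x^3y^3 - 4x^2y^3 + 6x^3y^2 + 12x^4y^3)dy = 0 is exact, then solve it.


Check exactness: ∂M/∂y = 24x^2y^3 - 8xy^3 + 18x^2y^2 + 48x^3y^3 and ∂N/∂x = 24x^2y^3 - 8xy^3 + 18x^2y^2 + 48x^3y^3; equal, so the equation is exact.
Integrate M with respect to x (treating y as constant): ∫M dx = 2x^3y^4 - x^2y^4 + 2x^3y^3 + 3x^4y^4 + h(y).
Differentiate w.r.t. y and set equal to N: all terms match, so h'(y) = 0 and h is a constant absorbed into C.
General solution: 2x^3y^4 - x^2y^4 + 2x^3y^3 + 3x^4y^4 = C.


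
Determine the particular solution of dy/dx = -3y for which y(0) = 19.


General solution of y' = -3y is y = Ce^(-3x).
Apply y(0) = 19: C = 19.
Particular solution: y = 19e^(-3x).


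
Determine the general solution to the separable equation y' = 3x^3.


Integrate both sides with respect to x: y = ∫ 3x^3 dx = (3/4)x^4 + C.


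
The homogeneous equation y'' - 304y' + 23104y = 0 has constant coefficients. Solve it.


Characteristic equation: r² - 304r + 23104 = 0, i.e. (r - 152)² = 0.
Repeated root r = 152; include an x factor for the second linearly independent solution.
General solution: y = (C₁ + C₂x)e^(152x).


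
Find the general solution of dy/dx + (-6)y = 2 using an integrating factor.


P(x) = -6 ⇒ μ = e^(-6x).
(μ y)' = 2e^(-6x) ⇒ μ y = -(1/3)e^(-6x) + C.
Divide by μ: y = -1/3 + Ce^(6x).


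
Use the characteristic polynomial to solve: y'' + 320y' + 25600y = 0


Characteristic equation: r² + 320r + 25600 = 0, i.e. (r + 160)² = 0.
Repeated root r = -160; include an x factor for the second linearly independent solution.
General solution: y = (C₁ + C₂x)e^(-160x).


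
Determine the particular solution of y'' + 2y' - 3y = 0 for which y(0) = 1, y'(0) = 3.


Characteristic roots of r² + 2r - 3 = 0 are -3, 1.
General solution y = c₁ e^(-3x) + c₂ e^(x).
Apply y(0) = 1: c₁ + c₂ = 1. Apply y'(0) = 3: -3 c₁ + 1 c₂ = 3.
Solve: c₁ = -1/2, c₂ = 3/2.
Particular solution: y = -(1/2)e^(-3x) + (3/2)e^(x).


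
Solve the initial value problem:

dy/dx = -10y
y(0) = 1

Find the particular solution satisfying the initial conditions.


General solution of y' = -10y is y = Ce^(-10x).
Apply y(0) = 1: C = 1.
Particular solution: y = e^(-10x).


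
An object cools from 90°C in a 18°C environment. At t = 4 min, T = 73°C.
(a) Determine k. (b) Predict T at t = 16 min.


Newton's law: T(t) = T_a + (T₀ - T_a)e^(-kt).
(a) Use T(4) = 73: (73 - 18)/(90 - 18) = e^(-k·4), so k = -ln(0.764)/4 ≈ 0.0673.
(b) Apply k to t = 16: T(16) = 18 + (72)e^(-1.077) ≈ 42.5°C.


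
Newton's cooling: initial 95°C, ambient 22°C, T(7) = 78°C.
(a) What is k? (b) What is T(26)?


Newton's law: T(t) = T_a + (T₀ - T_a)e^(-kt).
(a) Use T(7) = 78: (78 - 22)/(95 - 22) = e^(-k·7), so k = -ln(0.767)/7 ≈ 0.0379.
(b) Apply k to t = 26: T(26) = 22 + (73)e^(-0.985) ≈ 49.3°C.


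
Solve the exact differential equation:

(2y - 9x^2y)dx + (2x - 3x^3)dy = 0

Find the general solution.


Check exactness: ∂M/∂y = 2 - 9x^2 and ∂N/∂x = 2 - 9x^2; equal, so the equation is exact.
Integrate M with respect to x (treating y as constant): ∫M dx = 2xy - 3x^3y + h(y).
Differentiate w.r.t. y and set equal to N: all terms match, so h'(y) = 0 and h is a constant absorbed into C.
General solution: 2xy - 3x^3y = C.
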